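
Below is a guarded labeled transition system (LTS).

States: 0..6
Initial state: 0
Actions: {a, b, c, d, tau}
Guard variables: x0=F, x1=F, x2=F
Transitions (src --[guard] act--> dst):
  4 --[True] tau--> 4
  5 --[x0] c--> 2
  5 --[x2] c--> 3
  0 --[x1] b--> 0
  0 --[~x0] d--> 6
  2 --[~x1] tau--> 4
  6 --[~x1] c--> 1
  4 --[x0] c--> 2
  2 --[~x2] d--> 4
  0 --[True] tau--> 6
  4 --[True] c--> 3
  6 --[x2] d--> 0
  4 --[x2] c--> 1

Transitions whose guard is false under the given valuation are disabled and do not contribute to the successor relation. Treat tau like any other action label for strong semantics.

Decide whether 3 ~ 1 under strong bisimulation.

Answer: BISIMILAR

Analysis:
Refine partition for ~:
  π0 = {{0,1,2,3,4,5,6}}
  π1 = {{0,2},{1,3,5},{4},{6}}
  π2 = {{0},{1,3,5},{2},{4},{6}}
stable after 3 split(s): 5 block(s)
class of 3: {1,3,5}; class of 1: {1,3,5}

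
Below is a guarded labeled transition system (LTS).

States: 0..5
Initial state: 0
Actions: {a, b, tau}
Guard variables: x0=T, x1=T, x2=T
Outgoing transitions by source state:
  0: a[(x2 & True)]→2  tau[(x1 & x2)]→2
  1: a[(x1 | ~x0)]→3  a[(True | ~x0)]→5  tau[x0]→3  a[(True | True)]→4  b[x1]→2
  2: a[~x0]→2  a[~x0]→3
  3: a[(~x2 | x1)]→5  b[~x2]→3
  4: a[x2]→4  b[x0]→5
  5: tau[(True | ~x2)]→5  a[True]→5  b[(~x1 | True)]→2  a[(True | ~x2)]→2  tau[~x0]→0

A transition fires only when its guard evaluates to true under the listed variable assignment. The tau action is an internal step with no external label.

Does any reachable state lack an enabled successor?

Answer: DEADLOCK at state 2

Analysis:
R = {0,2}
  0: a→2  tau→2  [2 out]
  2: ∅  [no exit]
witness 2: a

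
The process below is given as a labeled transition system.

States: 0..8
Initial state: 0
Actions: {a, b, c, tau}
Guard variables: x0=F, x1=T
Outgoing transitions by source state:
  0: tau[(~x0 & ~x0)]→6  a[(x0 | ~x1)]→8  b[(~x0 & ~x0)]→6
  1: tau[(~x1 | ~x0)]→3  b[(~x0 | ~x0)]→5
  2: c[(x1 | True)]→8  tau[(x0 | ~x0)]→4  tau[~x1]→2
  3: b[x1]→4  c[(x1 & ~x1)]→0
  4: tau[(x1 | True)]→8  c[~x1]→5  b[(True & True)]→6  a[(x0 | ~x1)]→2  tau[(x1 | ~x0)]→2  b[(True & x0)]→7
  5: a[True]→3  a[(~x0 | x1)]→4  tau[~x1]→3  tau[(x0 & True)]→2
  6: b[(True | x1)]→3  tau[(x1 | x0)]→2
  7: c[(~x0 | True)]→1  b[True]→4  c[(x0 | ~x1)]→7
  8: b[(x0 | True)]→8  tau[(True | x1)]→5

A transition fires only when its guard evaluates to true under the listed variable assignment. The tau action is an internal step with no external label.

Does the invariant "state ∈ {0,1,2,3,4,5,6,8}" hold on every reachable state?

Allowed set {0,1,2,3,4,5,6,8}
Reach set: {0,2,3,4,5,6,8}
  0: ok
  2: ok
  3: ok
  4: ok
  5: ok
  6: ok
  8: ok

Answer: INVARIANT HOLDS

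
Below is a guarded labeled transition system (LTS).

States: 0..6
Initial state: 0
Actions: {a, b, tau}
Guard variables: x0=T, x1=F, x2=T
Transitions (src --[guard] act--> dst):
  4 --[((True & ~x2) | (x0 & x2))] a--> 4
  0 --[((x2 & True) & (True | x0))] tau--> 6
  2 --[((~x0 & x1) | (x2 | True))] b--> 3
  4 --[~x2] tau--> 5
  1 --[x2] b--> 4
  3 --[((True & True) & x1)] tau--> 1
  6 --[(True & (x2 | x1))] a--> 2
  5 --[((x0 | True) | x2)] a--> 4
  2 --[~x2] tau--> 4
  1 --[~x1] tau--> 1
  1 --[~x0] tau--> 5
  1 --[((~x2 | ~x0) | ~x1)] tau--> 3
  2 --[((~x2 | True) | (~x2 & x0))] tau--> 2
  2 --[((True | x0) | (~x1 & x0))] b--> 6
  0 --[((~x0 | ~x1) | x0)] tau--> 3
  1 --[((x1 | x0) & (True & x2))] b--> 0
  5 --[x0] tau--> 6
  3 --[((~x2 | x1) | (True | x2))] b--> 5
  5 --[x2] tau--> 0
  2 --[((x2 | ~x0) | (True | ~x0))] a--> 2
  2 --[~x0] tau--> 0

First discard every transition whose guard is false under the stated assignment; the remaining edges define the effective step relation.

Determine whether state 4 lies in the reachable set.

Guard filter leaves 16 enabled edge(s).
depth 0: {0}
depth 1: {3,6}  total {0,3,6}
depth 2: {2,5}  total {0,2,3,5,6}
depth 3: {4}  total {0,2,3,4,5,6}
R = {0,2,3,4,5,6}
witness 4: tau·b·a

Answer: REACHABLE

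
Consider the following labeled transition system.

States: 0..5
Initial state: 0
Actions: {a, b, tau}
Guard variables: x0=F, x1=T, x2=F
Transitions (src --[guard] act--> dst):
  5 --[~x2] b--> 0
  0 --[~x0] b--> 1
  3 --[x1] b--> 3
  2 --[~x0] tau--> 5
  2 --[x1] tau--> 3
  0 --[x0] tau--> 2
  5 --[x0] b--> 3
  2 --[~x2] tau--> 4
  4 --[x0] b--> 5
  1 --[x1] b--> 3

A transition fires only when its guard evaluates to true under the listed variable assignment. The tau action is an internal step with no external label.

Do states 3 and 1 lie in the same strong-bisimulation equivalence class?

Refine partition for ~:
  round 0: {{0,1,2,3,4,5}}
  round 1: {{0,1,3,5},{2},{4}}
stable after 2 split(s): 3 block(s)
class of 3: {0,1,3,5}; class of 1: {0,1,3,5}

Answer: BISIMILAR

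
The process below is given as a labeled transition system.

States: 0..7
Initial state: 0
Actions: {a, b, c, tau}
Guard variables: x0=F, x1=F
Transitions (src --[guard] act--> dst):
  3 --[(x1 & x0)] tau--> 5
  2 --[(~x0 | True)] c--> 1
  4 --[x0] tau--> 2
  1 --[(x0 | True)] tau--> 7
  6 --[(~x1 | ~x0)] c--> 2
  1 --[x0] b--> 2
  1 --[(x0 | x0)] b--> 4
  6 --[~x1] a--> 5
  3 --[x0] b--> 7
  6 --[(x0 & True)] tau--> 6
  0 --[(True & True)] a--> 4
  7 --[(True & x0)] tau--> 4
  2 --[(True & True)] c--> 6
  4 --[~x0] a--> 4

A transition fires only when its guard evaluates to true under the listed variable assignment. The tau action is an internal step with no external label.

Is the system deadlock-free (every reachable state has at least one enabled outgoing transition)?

Answer: DEADLOCK-FREE

Analysis:
Reachable = {0,4}
  0: a→4  [1 out]
  4: a→4  [1 out]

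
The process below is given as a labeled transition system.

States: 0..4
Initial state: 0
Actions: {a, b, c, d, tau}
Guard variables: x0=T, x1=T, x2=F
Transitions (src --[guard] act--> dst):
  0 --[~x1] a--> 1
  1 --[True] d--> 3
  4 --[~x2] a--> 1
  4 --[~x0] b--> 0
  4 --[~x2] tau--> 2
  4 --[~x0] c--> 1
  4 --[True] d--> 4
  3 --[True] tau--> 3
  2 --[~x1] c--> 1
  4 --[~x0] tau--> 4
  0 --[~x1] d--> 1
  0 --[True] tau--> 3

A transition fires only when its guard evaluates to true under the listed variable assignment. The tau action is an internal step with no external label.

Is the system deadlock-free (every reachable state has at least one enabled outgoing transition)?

Answer: DEADLOCK-FREE

Working:
Reachable = {0,3}
  0: tau→3  [1 exit(s)]
  3: tau→3  [1 exit(s)]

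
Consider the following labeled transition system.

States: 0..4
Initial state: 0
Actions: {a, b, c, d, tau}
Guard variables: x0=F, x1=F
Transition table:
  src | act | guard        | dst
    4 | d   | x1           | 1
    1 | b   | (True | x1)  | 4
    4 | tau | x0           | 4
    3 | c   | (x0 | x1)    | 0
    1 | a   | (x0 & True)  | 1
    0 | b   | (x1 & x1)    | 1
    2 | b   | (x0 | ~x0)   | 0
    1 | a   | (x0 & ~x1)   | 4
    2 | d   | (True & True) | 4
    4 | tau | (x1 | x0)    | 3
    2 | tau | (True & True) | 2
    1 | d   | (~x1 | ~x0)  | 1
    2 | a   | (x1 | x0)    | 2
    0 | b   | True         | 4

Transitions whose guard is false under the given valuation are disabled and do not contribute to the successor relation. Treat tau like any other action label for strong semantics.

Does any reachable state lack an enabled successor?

Answer: DEADLOCK at state 4

Working:
Reach set: {0,4}
  0: b→4  [1 exit(s)]
  4: ∅  [deadlock]
trace reaching 4: b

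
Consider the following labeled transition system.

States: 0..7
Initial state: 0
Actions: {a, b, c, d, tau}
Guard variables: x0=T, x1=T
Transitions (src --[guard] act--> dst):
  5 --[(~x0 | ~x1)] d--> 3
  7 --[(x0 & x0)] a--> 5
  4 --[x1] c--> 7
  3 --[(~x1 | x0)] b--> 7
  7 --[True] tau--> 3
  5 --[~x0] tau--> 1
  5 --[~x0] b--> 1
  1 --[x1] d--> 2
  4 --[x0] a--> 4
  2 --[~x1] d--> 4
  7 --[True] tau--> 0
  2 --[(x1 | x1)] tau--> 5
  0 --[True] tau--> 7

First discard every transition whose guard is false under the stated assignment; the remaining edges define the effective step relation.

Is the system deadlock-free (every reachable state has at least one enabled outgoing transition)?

Reach set: {0,3,5,7}
  0: tau→7  [1 exit(s)]
  3: b→7  [1 exit(s)]
  5: ∅  [no exit]
  7: a→5  tau→0  tau→3  [3 exit(s)]
witness 5: tau·a

Answer: DEADLOCK at state 5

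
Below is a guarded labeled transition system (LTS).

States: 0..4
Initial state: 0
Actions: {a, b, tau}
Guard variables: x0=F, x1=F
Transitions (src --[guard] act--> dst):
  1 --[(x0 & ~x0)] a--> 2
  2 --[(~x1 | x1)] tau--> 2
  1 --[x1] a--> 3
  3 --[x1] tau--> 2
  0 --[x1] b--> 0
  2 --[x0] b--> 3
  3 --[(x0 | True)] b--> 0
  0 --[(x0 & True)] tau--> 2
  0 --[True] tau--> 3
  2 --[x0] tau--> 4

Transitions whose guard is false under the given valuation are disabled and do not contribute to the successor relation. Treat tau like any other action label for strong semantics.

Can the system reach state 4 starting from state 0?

Guard filter leaves 3 enabled edge(s).
depth 0: {0}
depth 1: {3}  now seen {0,3}
Reachable = {0,3}

Answer: UNREACHABLE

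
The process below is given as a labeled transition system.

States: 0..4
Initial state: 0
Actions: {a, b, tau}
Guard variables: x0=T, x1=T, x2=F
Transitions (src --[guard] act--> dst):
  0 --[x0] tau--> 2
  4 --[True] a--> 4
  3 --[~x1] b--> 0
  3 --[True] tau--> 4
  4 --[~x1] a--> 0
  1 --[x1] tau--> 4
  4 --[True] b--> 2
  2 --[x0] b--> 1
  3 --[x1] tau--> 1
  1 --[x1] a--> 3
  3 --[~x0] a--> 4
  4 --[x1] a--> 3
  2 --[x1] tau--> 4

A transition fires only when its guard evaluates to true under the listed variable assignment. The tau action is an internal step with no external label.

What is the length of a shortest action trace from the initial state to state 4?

Answer: 2

Analysis:
BFS to 4:
  L0 = {0}
  L1 = {2}
  L2 = {1,4}
4 enters at depth 2; path tau·tau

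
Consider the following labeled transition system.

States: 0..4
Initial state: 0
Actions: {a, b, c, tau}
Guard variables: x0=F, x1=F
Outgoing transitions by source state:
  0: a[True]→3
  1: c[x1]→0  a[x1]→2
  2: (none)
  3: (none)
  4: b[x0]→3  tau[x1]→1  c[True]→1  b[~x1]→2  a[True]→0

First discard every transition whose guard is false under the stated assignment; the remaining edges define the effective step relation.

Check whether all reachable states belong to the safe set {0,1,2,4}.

Inv-set: {0,1,2,4}
R = {0,3}
  0: safe
  3: outside
reach 3 via a — violates

Answer: INVARIANT VIOLATED at state 3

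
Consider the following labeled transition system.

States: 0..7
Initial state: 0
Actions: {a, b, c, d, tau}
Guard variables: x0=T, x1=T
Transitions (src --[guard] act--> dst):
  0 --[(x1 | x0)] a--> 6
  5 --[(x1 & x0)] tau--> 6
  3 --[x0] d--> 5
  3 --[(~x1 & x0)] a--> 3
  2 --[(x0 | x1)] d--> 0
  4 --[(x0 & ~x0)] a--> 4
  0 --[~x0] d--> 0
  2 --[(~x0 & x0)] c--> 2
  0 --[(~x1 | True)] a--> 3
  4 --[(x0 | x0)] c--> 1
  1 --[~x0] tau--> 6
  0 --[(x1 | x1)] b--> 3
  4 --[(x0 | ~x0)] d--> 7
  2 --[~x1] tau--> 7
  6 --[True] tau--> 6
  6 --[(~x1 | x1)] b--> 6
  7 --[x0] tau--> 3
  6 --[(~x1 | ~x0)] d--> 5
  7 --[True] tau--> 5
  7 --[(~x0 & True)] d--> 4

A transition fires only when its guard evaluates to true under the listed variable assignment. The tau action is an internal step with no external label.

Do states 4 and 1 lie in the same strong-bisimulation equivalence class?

Answer: NOT BISIMILAR

Working:
Refine partition for ~:
  P[0] = {{0,1,2,3,4,5,6,7}}
  P[1] = {{0},{1},{2,3},{4},{5,7},{6}}
  P[2] = {{0},{1},{2},{3},{4},{5},{6},{7}}
8 equivalence class(es) (converged in 3)
class of 4: {4}; class of 1: {1}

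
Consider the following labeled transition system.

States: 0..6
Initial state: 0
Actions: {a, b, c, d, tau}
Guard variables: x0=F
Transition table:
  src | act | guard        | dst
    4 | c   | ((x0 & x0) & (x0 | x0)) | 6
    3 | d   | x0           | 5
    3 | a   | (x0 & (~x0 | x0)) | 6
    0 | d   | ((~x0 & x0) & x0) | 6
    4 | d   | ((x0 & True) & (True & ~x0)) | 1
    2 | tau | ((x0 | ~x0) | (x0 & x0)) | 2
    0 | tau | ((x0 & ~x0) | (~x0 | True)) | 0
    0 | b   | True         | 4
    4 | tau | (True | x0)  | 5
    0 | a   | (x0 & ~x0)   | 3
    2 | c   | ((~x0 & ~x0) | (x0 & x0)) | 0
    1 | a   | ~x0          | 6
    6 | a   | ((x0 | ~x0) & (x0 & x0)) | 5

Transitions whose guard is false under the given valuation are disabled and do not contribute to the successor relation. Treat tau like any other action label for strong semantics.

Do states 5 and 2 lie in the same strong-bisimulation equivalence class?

Answer: NOT BISIMILAR

Working:
Bisimulation quotient by refinement:
  P[0] = {{0,1,2,3,4,5,6}}
  P[1] = {{0},{1},{2},{3,5,6},{4}}
5 equivalence class(es) (converged in 2)
5∈{3,5,6}, 2∈{2}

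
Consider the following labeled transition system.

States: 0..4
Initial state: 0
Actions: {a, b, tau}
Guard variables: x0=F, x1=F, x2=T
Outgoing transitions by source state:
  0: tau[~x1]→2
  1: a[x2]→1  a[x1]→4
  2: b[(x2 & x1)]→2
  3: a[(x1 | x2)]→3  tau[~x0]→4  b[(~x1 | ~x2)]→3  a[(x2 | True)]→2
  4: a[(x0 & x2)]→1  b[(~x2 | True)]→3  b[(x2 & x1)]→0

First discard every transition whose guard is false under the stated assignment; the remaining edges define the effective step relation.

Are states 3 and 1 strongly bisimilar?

Compute ~ classes (split until stable):
  π0 = {{0,1,2,3,4}}
  π1 = {{0},{1},{2},{3},{4}}
5 equivalence class(es) (converged in 2)
[3]={3}  [1]={1}

Answer: NOT BISIMILAR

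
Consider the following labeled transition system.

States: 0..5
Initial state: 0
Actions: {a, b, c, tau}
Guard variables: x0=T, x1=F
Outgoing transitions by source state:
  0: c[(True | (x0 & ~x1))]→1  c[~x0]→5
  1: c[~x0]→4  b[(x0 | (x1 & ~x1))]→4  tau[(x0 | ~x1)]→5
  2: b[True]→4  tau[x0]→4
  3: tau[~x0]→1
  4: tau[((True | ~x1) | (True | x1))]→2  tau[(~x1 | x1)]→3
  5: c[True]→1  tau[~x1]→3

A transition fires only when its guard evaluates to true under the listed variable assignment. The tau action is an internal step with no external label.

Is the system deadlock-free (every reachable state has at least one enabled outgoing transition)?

Answer: DEADLOCK at state 3

Working:
R = {0,1,2,3,4,5}
  0: c→1  [1 out]
  1: b→4  tau→5  [2 out]
  2: b→4  tau→4  [2 out]
  3: ∅  [deadlock]
  4: tau→2  tau→3  [2 out]
  5: c→1  tau→3  [2 out]
trace reaching 3: c·b·tau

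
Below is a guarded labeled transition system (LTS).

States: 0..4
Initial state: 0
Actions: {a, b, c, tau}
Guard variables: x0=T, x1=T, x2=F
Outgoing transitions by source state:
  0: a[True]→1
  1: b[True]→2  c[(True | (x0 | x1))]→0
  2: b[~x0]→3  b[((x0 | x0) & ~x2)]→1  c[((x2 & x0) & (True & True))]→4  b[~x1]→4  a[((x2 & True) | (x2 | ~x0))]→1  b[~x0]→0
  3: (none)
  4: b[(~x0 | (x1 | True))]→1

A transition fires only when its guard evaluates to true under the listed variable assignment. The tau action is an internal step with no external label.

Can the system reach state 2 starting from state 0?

Answer: REACHABLE

Analysis:
Guard filter leaves 5 enabled edge(s).
depth 0: {0}
depth 1: {1}  cumulative {0,1}
depth 2: {2}  cumulative {0,1,2}
R = {0,1,2}
Path to 2: a·b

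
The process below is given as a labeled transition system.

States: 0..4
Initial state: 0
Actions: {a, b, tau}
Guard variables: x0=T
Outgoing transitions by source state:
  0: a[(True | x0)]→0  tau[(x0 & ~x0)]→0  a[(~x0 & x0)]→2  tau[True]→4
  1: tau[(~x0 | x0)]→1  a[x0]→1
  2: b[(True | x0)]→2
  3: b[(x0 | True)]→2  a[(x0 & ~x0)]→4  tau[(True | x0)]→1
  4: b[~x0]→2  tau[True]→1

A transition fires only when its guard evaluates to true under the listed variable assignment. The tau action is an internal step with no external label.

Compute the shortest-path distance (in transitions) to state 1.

Breadth-first toward 1:
  L0 = {0}
  L1 = {4}
  L2 = {1}
1 enters at depth 2; path tau·tau

Answer: 2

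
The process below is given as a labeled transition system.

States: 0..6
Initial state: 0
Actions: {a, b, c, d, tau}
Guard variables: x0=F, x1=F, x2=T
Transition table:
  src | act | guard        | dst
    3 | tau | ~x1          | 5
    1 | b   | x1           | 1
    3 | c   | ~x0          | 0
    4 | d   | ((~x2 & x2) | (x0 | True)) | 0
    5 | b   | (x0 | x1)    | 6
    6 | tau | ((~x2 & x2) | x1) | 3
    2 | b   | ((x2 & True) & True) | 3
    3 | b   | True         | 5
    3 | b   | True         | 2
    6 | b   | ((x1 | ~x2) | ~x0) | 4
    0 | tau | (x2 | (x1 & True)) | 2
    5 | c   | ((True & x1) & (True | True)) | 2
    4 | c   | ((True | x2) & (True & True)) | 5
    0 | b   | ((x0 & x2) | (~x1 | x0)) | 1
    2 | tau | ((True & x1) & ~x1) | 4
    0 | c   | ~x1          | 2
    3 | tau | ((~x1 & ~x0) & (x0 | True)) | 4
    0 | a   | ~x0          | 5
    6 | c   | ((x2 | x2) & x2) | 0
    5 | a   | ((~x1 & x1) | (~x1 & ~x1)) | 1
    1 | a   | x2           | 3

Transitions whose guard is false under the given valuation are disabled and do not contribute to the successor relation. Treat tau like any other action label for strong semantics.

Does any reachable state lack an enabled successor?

Answer: DEADLOCK-FREE

Working:
R = {0,1,2,3,4,5}
  0: a→5  b→1  c→2  tau→2  [4 out]
  1: a→3  [1 out]
  2: b→3  [1 out]
  3: b→2  b→5  c→0  tau→4  tau→5  [5 out]
  4: c→5  d→0  [2 out]
  5: a→1  [1 out]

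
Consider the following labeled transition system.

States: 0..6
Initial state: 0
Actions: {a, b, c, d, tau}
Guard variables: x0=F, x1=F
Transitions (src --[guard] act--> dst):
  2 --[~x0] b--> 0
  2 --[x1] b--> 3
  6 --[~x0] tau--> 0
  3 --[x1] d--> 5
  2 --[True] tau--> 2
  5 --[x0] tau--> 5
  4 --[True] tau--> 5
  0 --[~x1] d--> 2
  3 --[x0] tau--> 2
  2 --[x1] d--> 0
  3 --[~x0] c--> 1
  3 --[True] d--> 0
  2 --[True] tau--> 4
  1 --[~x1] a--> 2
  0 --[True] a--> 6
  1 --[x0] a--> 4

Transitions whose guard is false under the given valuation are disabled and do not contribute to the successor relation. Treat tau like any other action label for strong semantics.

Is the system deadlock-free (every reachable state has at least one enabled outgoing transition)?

Answer: DEADLOCK at state 5

Working:
R = {0,2,4,5,6}
  0: a→6  d→2  [2 exit(s)]
  2: b→0  tau→2  tau→4  [3 exit(s)]
  4: tau→5  [1 exit(s)]
  5: ∅  [no exit]
  6: tau→0  [1 exit(s)]
Path to 5: d·tau·tau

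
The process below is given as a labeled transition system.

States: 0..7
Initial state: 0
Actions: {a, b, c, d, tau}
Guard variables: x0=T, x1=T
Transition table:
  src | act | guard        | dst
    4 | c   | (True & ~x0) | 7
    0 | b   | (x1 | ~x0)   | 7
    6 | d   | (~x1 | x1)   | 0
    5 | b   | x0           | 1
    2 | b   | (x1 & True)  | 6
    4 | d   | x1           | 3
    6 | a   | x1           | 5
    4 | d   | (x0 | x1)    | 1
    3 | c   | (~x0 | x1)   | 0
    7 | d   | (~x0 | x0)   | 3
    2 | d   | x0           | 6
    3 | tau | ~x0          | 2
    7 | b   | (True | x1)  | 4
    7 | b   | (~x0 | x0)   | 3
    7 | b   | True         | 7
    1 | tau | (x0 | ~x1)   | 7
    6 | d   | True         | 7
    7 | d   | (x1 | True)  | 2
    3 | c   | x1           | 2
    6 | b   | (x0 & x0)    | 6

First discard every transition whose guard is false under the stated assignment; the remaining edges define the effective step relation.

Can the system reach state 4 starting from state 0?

Guard filter leaves 18 enabled edge(s).
Layer 0: {0}
Layer 1: {7}  total {0,7}
Layer 2: {2,3,4}  total {0,2,3,4,7}
Layer 3: {1,6}  total {0,1,2,3,4,6,7}
Layer 4: {5}  total {0,1,2,3,4,5,6,7}
Reachable = {0,1,2,3,4,5,6,7}
Path to 4: b·b

Answer: REACHABLE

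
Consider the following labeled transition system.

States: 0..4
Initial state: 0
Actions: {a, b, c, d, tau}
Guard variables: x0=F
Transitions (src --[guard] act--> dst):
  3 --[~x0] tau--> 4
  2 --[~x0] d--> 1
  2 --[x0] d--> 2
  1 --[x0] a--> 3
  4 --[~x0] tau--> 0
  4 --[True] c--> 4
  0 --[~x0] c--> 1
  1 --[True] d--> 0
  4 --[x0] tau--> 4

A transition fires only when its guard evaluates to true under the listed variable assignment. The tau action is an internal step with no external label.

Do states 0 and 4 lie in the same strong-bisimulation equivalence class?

Refine partition for ~:
  P[0] = {{0,1,2,3,4}}
  P[1] = {{0},{1,2},{3},{4}}
  P[2] = {{0},{1},{2},{3},{4}}
stable after 3 split(s): 5 block(s)
[0]={0}  [4]={4}

Answer: NOT BISIMILAR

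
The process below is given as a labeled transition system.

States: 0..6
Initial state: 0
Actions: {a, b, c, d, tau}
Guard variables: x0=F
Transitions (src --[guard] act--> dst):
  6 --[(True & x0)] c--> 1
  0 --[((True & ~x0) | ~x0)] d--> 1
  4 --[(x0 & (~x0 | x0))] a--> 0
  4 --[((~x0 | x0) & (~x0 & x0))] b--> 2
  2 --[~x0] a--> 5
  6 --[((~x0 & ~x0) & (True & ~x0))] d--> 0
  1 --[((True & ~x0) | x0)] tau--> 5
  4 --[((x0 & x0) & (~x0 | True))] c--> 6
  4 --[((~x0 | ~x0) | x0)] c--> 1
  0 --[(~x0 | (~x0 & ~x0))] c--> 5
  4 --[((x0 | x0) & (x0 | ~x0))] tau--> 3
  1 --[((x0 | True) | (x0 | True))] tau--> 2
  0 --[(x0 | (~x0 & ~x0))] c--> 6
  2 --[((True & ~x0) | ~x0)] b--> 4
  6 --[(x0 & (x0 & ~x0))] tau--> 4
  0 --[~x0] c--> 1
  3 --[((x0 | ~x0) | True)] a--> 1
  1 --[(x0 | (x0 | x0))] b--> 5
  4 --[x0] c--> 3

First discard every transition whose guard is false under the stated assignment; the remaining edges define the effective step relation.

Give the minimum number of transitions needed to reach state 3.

Layered search for 3:
  L0 = {0}
  L1 = {1,5,6}
  L2 = {2}
  L3 = {4}
3 never appears.

Answer: UNREACHABLE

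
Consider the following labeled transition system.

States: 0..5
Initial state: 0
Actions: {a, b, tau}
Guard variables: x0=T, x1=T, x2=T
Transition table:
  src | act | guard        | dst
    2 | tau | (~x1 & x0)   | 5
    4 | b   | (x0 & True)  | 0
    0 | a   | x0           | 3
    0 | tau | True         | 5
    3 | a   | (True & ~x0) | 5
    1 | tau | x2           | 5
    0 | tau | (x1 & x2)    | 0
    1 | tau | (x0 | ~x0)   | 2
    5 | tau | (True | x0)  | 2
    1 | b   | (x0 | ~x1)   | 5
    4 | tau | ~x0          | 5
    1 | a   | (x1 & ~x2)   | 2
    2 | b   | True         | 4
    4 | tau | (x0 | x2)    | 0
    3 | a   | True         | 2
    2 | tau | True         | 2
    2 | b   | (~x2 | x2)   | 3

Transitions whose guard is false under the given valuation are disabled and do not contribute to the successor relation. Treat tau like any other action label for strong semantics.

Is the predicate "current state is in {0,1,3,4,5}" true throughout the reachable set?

Answer: INVARIANT VIOLATED at state 2

Trace:
Inv-set: {0,1,3,4,5}
R = {0,2,3,4,5}
  0: ✓
  2: outside
  3: ✓
  4: ✓
  5: ✓
counterexample path to 2: a·a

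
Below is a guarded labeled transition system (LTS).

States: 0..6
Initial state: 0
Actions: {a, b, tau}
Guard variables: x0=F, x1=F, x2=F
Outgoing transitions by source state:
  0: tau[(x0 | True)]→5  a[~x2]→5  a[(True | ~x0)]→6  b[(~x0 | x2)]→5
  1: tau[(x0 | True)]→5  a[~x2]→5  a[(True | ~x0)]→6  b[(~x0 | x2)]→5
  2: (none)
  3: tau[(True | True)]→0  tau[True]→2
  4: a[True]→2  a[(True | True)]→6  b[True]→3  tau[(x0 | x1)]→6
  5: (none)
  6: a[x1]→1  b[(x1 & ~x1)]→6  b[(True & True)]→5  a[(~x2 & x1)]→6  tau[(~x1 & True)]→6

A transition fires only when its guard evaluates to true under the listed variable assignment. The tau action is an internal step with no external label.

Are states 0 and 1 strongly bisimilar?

Answer: BISIMILAR

Trace:
Bisimulation quotient by refinement:
  round 0: {{0,1,2,3,4,5,6}}
  round 1: {{0,1},{2,5},{3},{4},{6}}
5 equivalence class(es) (converged in 2)
0∈{0,1}, 1∈{0,1}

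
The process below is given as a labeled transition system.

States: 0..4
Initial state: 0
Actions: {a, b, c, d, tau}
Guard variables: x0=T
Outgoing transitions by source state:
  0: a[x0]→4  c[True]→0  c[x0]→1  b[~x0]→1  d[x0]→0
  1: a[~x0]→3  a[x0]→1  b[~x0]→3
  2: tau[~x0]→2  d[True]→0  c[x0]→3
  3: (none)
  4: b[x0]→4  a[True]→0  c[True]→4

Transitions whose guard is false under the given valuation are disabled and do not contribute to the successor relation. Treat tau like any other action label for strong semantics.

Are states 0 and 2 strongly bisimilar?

Answer: NOT BISIMILAR

Trace:
Compute ~ classes (split until stable):
  P[0] = {{0,1,2,3,4}}
  P[1] = {{0},{1},{2},{3},{4}}
Fixed point at round 2; 5 class(es).
[0]={0}  [2]={2}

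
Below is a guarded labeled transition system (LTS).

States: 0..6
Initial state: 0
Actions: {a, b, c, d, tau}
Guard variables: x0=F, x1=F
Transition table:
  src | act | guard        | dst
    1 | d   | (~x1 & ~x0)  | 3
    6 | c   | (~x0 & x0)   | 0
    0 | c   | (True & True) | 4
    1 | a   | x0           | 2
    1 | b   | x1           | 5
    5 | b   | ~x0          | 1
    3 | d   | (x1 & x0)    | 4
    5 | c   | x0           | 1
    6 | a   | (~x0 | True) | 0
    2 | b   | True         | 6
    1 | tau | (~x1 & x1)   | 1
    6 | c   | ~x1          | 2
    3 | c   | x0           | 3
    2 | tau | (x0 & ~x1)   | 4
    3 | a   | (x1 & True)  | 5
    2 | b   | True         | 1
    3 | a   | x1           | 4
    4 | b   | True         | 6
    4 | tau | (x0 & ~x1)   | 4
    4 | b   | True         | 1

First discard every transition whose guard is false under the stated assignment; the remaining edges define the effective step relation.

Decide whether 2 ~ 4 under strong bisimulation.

Answer: BISIMILAR

Working:
Refine partition for ~:
  round 0: {{0,1,2,3,4,5,6}}
  round 1: {{0},{1},{2,4,5},{3},{6}}
  round 2: {{0},{1},{2,4},{3},{5},{6}}
6 equivalence class(es) (converged in 3)
2∈{2,4}, 4∈{2,4}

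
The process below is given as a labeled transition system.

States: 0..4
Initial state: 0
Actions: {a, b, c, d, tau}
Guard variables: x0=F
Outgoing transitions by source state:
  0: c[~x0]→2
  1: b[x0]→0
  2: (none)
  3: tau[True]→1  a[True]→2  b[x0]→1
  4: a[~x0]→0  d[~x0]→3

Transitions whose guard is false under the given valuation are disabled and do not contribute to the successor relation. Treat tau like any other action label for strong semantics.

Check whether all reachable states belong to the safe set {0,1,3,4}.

Answer: INVARIANT VIOLATED at state 2

Trace:
Allowed set {0,1,3,4}
Reachable = {0,2}
  0: ok
  2: ✗ unsafe
witness against invariant: c → 2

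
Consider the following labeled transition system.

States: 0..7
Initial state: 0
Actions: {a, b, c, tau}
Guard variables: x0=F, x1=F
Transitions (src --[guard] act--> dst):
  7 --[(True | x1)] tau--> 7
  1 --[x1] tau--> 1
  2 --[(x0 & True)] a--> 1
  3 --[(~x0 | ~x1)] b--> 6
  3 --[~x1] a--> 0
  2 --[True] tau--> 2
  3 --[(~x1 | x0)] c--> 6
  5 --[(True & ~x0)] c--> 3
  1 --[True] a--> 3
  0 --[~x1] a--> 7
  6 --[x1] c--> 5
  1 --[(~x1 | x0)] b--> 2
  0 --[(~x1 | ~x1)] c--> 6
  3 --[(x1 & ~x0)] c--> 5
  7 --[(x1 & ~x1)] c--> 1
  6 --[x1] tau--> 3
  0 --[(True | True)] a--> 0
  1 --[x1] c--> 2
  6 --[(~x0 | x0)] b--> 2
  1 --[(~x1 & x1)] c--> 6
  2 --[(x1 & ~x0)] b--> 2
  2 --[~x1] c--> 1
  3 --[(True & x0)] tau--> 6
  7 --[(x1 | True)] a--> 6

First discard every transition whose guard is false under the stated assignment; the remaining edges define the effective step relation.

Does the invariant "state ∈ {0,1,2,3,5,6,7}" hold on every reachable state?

Allowed set {0,1,2,3,5,6,7}
Reachable = {0,1,2,3,6,7}
  0: safe
  1: safe
  2: safe
  3: safe
  6: safe
  7: safe

Answer: INVARIANT HOLDS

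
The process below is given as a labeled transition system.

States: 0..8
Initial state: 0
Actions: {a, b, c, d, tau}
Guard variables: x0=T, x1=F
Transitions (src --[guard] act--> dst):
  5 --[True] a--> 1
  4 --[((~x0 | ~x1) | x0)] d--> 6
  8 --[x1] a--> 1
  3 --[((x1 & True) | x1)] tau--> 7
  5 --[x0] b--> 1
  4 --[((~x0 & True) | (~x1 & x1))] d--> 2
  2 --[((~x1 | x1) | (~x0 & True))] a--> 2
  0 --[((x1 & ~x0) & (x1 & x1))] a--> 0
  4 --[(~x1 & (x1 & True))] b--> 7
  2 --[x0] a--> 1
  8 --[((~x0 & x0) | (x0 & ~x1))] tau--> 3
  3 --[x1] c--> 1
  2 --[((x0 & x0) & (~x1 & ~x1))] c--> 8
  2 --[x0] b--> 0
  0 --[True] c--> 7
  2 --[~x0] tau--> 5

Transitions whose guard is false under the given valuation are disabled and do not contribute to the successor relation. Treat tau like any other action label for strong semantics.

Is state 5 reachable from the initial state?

Guard filter leaves 9 enabled edge(s).
depth 0: {0}
depth 1: {7}  now seen {0,7}
Reach set: {0,7}

Answer: UNREACHABLE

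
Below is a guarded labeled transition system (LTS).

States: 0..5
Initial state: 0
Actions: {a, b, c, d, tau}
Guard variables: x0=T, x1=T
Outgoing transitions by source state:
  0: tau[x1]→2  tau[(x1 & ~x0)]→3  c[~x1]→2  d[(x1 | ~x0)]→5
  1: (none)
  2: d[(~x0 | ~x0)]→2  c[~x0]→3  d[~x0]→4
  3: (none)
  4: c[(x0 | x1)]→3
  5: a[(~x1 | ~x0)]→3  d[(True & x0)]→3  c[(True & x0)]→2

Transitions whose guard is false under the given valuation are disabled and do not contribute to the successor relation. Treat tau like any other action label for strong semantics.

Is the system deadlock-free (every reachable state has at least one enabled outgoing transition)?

Reach set: {0,2,3,5}
  0: d→5  tau→2  [2 exit(s)]
  2: ∅  [STUCK]
  3: ∅  [STUCK]
  5: c→2  d→3  [2 exit(s)]
trace reaching 2: tau

Answer: DEADLOCK at state 2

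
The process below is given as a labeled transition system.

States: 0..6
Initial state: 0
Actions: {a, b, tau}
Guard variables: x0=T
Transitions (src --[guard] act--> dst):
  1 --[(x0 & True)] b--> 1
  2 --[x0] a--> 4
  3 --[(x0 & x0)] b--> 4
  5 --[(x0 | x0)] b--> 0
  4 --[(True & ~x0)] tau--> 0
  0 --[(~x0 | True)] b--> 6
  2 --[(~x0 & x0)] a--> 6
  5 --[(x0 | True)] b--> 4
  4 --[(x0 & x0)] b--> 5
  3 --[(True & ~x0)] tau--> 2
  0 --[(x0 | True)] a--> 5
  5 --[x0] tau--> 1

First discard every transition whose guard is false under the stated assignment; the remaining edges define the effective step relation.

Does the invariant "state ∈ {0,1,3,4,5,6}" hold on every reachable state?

Answer: INVARIANT HOLDS

Trace:
Safe = {0,1,3,4,5,6}
Reach set: {0,1,4,5,6}
  0: ok
  1: ok
  4: ok
  5: ok
  6: ok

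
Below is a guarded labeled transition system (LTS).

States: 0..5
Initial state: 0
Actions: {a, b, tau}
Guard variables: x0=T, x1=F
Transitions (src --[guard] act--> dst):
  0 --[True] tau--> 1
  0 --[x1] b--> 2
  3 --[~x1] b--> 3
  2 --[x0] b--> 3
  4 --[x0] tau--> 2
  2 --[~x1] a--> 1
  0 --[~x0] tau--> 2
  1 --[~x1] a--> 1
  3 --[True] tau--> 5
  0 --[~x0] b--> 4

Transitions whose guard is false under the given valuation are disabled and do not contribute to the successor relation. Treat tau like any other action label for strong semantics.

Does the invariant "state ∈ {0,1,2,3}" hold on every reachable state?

Allowed set {0,1,2,3}
Reach set: {0,1}
  0: ok
  1: ok

Answer: INVARIANT HOLDS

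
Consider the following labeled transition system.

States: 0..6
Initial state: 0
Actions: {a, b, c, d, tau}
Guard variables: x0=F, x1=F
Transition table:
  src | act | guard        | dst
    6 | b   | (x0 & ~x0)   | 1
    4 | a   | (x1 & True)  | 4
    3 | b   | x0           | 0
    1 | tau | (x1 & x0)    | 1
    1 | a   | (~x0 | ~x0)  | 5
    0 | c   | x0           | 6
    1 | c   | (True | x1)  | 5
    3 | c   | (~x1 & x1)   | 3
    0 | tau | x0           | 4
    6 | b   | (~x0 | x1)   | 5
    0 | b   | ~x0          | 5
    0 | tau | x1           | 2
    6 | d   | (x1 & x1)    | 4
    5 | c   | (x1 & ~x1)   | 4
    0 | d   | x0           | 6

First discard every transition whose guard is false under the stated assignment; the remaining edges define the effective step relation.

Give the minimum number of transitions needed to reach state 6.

BFS to 6:
  depth 0: {0}
  depth 1: {5}
6 never appears.

Answer: UNREACHABLE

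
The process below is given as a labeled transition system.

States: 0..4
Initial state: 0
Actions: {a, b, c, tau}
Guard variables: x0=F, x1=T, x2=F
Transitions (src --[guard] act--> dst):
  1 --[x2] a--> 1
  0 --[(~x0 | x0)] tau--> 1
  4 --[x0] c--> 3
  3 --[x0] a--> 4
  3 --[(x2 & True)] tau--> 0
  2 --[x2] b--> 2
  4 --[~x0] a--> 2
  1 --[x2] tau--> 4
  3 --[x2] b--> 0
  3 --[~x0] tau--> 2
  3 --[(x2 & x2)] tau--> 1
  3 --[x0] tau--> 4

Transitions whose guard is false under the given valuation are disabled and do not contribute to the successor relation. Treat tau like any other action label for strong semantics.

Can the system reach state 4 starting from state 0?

3 transition(s) survive guard evaluation.
L0 = {0}
L1 = {1}  total {0,1}
Reach set: {0,1}

Answer: UNREACHABLE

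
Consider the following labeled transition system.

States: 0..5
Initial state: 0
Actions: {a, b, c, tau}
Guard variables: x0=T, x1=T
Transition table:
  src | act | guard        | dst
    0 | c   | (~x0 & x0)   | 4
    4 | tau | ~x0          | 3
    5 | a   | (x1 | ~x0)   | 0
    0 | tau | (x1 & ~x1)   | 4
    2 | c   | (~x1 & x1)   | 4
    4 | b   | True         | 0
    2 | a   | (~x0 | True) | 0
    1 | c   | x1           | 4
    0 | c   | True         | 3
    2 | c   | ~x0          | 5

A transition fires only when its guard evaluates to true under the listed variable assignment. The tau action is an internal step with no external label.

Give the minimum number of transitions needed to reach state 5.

Layered search for 5:
  Layer 0: {0}
  Layer 1: {3}
5 never appears.

Answer: UNREACHABLE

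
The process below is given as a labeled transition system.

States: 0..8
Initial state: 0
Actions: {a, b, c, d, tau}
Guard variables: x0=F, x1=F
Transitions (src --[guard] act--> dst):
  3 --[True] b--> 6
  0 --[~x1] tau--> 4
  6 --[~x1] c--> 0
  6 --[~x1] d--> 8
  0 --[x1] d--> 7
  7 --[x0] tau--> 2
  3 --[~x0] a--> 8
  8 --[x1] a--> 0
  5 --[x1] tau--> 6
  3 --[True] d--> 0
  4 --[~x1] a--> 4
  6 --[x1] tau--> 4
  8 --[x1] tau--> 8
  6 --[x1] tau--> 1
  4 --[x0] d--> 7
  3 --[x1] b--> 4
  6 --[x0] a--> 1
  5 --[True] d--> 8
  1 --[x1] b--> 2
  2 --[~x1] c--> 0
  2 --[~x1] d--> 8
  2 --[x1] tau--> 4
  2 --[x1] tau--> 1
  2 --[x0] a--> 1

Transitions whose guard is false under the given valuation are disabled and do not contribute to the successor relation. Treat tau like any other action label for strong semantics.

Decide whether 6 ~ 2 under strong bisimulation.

Answer: BISIMILAR

Analysis:
Compute ~ classes (split until stable):
  π0 = {{0,1,2,3,4,5,6,7,8}}
  π1 = {{0},{1,7,8},{2,6},{3},{4},{5}}
stable after 2 split(s): 6 block(s)
class of 6: {2,6}; class of 2: {2,6}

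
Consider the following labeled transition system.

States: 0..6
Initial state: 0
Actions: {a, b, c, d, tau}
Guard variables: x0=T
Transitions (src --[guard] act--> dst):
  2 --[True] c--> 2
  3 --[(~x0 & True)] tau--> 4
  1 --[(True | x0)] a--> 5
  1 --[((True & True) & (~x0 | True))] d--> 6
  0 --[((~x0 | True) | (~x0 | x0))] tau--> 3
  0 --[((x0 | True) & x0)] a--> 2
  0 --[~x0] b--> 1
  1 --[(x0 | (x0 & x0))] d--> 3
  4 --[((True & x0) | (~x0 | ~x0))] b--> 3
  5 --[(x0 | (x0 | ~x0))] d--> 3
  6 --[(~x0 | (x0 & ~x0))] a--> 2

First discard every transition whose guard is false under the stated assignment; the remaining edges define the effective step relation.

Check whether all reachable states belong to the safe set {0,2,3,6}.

Allowed set {0,2,3,6}
Reach set: {0,2,3}
  0: safe
  2: safe
  3: safe

Answer: INVARIANT HOLDS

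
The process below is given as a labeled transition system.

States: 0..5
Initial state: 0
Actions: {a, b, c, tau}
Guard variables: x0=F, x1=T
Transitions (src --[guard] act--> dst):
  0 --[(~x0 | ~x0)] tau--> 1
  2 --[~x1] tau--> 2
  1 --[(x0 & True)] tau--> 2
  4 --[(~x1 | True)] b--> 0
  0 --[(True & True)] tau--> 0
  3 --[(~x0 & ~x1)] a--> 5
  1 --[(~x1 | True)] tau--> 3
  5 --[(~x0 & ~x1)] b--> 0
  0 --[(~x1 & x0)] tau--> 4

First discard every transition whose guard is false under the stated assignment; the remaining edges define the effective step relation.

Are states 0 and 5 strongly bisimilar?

Refine partition for ~:
  P[0] = {{0,1,2,3,4,5}}
  P[1] = {{0,1},{2,3,5},{4}}
  P[2] = {{0},{1},{2,3,5},{4}}
stable after 3 split(s): 4 block(s)
class of 0: {0}; class of 5: {2,3,5}

Answer: NOT BISIMILAR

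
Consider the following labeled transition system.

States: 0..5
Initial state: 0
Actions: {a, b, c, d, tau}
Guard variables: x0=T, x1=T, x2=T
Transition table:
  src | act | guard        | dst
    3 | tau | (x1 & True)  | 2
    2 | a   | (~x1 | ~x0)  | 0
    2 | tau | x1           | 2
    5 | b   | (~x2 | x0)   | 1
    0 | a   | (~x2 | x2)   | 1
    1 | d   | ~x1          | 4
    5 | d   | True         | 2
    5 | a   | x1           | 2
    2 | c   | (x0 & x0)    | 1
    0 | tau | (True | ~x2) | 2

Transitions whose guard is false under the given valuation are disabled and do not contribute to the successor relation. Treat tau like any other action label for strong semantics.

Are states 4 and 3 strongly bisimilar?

Answer: NOT BISIMILAR

Trace:
Bisimulation quotient by refinement:
  P[0] = {{0,1,2,3,4,5}}
  P[1] = {{0},{1,4},{2},{3},{5}}
Fixed point at round 2; 5 class(es).
4∈{1,4}, 3∈{3}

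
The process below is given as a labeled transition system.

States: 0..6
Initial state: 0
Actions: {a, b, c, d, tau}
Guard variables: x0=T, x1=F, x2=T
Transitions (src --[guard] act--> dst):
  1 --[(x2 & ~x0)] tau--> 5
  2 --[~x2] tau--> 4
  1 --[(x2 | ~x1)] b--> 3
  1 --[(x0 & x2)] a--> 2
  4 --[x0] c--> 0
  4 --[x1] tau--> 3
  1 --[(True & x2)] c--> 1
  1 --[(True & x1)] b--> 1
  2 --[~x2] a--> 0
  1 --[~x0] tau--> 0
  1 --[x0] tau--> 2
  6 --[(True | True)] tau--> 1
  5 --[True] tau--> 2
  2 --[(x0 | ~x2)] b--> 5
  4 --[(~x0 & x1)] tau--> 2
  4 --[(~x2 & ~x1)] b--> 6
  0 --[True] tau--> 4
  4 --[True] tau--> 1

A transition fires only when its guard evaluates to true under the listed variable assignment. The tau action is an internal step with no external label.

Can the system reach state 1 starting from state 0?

10 transition(s) survive guard evaluation.
depth 0: {0}
depth 1: {4}  now seen {0,4}
depth 2: {1}  now seen {0,1,4}
depth 3: {2,3}  now seen {0,1,2,3,4}
depth 4: {5}  now seen {0,1,2,3,4,5}
Reach set: {0,1,2,3,4,5}
trace reaching 1: tau·tau

Answer: REACHABLE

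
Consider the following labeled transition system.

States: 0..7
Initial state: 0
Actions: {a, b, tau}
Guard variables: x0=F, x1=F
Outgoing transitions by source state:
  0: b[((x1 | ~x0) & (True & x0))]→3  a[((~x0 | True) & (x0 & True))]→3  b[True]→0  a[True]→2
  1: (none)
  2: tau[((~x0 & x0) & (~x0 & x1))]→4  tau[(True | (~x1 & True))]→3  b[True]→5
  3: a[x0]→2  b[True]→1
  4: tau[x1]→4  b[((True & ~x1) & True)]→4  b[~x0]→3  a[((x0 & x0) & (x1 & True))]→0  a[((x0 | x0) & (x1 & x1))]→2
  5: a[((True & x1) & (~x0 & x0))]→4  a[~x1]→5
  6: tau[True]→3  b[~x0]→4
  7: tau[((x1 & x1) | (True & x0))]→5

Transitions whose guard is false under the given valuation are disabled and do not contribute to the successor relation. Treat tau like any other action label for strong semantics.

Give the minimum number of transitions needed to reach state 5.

Layered search for 5:
  L0 = {0}
  L1 = {2}
  L2 = {3,5}
first hit 5 at d=2 via a·b

Answer: 2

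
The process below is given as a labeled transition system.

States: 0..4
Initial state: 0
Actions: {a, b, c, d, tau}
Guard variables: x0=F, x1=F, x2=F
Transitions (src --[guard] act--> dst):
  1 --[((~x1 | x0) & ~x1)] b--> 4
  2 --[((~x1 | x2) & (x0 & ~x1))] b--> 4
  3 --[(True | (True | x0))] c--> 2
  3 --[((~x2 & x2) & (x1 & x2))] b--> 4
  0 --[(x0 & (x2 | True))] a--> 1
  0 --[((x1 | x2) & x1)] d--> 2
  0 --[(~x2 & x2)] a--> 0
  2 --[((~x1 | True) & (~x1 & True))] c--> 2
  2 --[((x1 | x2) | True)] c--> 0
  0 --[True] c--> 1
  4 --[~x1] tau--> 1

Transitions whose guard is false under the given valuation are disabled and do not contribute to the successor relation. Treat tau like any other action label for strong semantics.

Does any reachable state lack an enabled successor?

Reachable = {0,1,4}
  0: c→1  [1 exit(s)]
  1: b→4  [1 exit(s)]
  4: tau→1  [1 exit(s)]

Answer: DEADLOCK-FREE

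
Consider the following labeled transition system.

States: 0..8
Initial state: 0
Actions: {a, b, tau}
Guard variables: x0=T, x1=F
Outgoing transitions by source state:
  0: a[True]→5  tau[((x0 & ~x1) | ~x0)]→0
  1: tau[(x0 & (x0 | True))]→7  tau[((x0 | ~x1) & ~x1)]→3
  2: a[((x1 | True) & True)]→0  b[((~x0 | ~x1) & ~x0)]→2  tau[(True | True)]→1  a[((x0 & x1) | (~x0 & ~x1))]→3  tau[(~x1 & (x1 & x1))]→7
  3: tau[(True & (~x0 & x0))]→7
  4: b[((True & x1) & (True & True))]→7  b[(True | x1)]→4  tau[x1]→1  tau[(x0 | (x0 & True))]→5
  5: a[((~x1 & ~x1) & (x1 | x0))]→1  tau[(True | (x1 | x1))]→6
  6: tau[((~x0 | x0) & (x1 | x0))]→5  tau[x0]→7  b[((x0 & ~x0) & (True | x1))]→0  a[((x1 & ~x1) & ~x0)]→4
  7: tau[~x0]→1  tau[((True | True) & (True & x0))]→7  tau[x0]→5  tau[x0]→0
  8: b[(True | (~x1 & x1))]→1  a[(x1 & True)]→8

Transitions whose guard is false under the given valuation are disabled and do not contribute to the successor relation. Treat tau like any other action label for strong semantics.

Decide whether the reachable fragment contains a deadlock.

Reachable = {0,1,3,5,6,7}
  0: a→5  tau→0  [2 out]
  1: tau→3  tau→7  [2 out]
  3: ∅  [deadlock]
  5: a→1  tau→6  [2 out]
  6: tau→5  tau→7  [2 out]
  7: tau→0  tau→5  tau→7  [3 out]
witness 3: a·a·tau

Answer: DEADLOCK at state 3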